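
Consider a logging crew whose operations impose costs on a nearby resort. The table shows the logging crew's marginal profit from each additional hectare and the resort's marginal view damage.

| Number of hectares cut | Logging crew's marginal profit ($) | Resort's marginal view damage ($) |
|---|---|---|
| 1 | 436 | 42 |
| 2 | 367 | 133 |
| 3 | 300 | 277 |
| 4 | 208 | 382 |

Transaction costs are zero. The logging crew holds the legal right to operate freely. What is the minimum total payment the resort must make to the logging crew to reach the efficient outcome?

$208

Left alone the logging crew would choose level 4 (marginal profit stays positive).
Efficient level: k* = 3 (marginal profit ≥ marginal view damage through 3).
The resort must at least cover the logging crew's forgone profit from cutting 4→3: 208 = 208.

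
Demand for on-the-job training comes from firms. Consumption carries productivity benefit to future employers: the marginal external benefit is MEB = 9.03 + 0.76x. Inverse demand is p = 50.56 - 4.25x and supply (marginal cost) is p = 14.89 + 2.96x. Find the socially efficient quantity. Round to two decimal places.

Social marginal benefit = demand + MEB = 59.59 - 3.49x.
Set SMB = MC: 59.59 - 3.49x = 14.89 + 2.96x → x* = 6.9302.

x* = 6.93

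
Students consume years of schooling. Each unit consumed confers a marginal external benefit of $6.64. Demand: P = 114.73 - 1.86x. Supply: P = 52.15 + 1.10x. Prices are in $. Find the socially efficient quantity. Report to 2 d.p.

Social marginal benefit = demand + MEB = 121.37 - 1.86x.
Set SMB = MC: 121.37 - 1.86x = 52.15 + 1.10x → x* = 23.3851.

x* = 23.39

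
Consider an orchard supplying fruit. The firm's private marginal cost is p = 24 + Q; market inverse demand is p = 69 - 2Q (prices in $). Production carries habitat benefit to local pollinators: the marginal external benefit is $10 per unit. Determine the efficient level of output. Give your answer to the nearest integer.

Q* = 18

Social marginal cost = private MC − MEB = 14 + Q.
Set SMC = demand: 14 + Q = 69 - 2Q → Q* = 18.3333.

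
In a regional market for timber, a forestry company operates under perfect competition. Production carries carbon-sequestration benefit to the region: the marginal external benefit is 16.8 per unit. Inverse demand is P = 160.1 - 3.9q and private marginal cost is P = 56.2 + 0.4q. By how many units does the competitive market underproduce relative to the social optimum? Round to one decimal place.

Market equilibrium (private): 56.2 + 0.4q = 160.1 - 3.9q → q_m = 24.1628.
Social marginal cost = private MC − MEB = 39.4 + 0.4q.
Set SMC = demand: 39.4 + 0.4q = 160.1 - 3.9q → q* = 28.0698.
Gap = |24.1628 − 28.0698| = 3.9070.

3.9 units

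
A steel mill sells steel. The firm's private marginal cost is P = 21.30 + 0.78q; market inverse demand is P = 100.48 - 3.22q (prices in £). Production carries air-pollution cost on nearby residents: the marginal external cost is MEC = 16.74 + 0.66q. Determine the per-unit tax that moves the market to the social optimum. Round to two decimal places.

tax = £25.58 per unit

Social marginal cost = private MC + MEC = 38.04 + 1.44q.
Set SMC = demand: 38.04 + 1.44q = 100.48 - 3.22q → q* = 13.3991.
The Pigouvian tax equals MEC at q*: 16.74 + 0.66×13.3991 = 25.5834.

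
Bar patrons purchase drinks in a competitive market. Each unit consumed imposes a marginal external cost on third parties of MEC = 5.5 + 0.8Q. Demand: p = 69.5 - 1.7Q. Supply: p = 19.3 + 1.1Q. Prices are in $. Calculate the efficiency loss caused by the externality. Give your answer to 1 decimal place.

Market equilibrium (private): 19.3 + 1.1Q = 69.5 - 1.7Q → Q_m = 17.9286.
Social marginal benefit = demand − MEC = 64.0 - 2.5Q.
Set SMB = MC: 64.0 - 2.5Q = 19.3 + 1.1Q → Q* = 12.4167.
The welfare-loss triangle has base |Q_m − Q*| and height MEC(Q_m) (the vertical gap between SMB and MC is zero at Q* and MEC at Q_m).
DWL = ½ × 5.5119 × 19.8429 = 54.6860.

DWL = $54.7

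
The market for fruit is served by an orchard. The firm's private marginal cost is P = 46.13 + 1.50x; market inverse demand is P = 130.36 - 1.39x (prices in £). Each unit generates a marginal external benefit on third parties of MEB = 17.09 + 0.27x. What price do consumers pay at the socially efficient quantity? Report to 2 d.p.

Social marginal cost = private MC − MEB = 29.04 + 1.23x.
Set SMC = demand: 29.04 + 1.23x = 130.36 - 1.39x → x* = 38.6718.
Consumer price on the demand curve at x*: 130.36 − 1.39×38.6718 = 76.6062.

P = £76.61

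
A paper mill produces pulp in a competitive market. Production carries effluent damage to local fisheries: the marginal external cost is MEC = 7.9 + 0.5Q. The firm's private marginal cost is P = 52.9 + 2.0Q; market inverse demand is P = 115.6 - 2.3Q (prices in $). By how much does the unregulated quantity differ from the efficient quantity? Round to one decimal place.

Market equilibrium (private): 52.9 + 2.0Q = 115.6 - 2.3Q → Q_m = 14.5814.
Social marginal cost = private MC + MEC = 60.8 + 2.5Q.
Set SMC = demand: 60.8 + 2.5Q = 115.6 - 2.3Q → Q* = 11.4167.
Gap = |14.5814 − 11.4167| = 3.1647.

3.2 units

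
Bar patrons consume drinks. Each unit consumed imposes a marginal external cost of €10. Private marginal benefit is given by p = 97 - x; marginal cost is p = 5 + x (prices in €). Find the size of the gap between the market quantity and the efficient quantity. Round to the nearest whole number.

Market equilibrium (private): 5 + x = 97 - x → x_m = 46.0000.
Social marginal benefit = demand − MEC = 87 - x.
Set SMB = MC: 87 - x = 5 + x → x* = 41.0000.
Gap = |46.0000 − 41.0000| = 5.0000.

5 units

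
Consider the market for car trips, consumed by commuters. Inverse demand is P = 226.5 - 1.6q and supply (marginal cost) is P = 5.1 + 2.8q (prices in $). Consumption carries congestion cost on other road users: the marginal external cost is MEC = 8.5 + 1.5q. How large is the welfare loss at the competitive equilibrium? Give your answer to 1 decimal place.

DWL = $597.6

Market equilibrium (private): 5.1 + 2.8q = 226.5 - 1.6q → q_m = 50.3182.
Social marginal benefit = demand − MEC = 218.0 - 3.1q.
Set SMB = MC: 218.0 - 3.1q = 5.1 + 2.8q → q* = 36.0847.
The loss is the area between SMB and MC from q* to q_m; with linear curves that's a triangle of height MEC(q_m).
DWL = ½ × 14.2335 × 83.9773 = 597.6454.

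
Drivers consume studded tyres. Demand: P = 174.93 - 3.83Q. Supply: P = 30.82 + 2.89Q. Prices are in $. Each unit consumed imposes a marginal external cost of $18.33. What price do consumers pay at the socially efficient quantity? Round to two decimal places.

Social marginal benefit = demand − MEC = 156.60 - 3.83Q.
Set SMB = MC: 156.60 - 3.83Q = 30.82 + 2.89Q → Q* = 18.7173.
Consumer price on the demand curve at Q*: 174.93 − 3.83×18.7173 = 103.2427.

P = $103.24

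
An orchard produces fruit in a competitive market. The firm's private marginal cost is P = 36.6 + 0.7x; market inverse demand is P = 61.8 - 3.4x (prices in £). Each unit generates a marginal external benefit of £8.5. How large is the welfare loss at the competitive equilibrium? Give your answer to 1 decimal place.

Market equilibrium (private): 36.6 + 0.7x = 61.8 - 3.4x → x_m = 6.1463.
Social marginal cost = private MC − MEB = 28.1 + 0.7x.
Set SMC = demand: 28.1 + 0.7x = 61.8 - 3.4x → x* = 8.2195.
Height of the DWL triangle at x_m is demand(x_m) − SMC(x_m) = MEB(x_m) = 8.5000.
DWL = ½ × 2.0732 × 8.5000 = 8.8111.

DWL = £8.8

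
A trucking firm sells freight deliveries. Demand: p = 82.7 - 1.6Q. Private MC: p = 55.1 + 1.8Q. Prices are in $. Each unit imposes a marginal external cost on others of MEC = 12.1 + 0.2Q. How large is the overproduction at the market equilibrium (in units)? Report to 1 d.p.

Market equilibrium (private): 55.1 + 1.8Q = 82.7 - 1.6Q → Q_m = 8.1176.
Social marginal cost = private MC + MEC = 67.2 + 2.0Q.
Set SMC = demand: 67.2 + 2.0Q = 82.7 - 1.6Q → Q* = 4.3056.
Gap = |8.1176 − 4.3056| = 3.8120.

3.8 units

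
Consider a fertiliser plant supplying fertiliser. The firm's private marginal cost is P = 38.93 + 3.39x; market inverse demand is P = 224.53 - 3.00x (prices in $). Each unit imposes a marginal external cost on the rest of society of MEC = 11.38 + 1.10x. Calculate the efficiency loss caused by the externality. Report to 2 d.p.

DWL = $125.33

Market equilibrium (private): 38.93 + 3.39x = 224.53 - 3.00x → x_m = 29.0454.
Social marginal cost = private MC + MEC = 50.31 + 4.49x.
Set SMC = demand: 50.31 + 4.49x = 224.53 - 3.00x → x* = 23.2603.
The loss is the area between SMC and demand from x* to x_m; with linear curves that's a triangle of height MEC(x_m).
DWL = ½ × 5.7851 × 43.3299 = 125.3339.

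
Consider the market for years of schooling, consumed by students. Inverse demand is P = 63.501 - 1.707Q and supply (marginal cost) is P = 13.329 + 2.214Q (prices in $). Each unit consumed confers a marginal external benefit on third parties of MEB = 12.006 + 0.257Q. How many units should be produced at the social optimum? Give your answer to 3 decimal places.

Q* = 16.970

Social marginal benefit = demand + MEB = 75.507 - 1.450Q.
Set SMB = MC: 75.507 - 1.450Q = 13.329 + 2.214Q → Q* = 16.9700.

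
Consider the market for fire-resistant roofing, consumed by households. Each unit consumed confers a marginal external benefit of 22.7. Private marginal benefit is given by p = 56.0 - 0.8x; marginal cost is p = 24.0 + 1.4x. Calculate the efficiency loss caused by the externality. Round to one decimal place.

Market equilibrium (private): 24.0 + 1.4x = 56.0 - 0.8x → x_m = 14.5455.
Social marginal benefit = demand + MEB = 78.7 - 0.8x.
Set SMB = MC: 78.7 - 0.8x = 24.0 + 1.4x → x* = 24.8636.
The loss is the area between SMB and MC from x* to x_m; with linear curves that's a triangle of height MEB(x_m).
DWL = ½ × 10.3181 × 22.7000 = 117.1104.

DWL = 117.1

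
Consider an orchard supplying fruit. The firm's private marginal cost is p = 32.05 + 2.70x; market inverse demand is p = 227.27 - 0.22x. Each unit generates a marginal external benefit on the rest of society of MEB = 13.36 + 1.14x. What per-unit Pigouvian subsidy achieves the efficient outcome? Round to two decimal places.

Social marginal cost = private MC − MEB = 18.69 + 1.56x.
Set SMC = demand: 18.69 + 1.56x = 227.27 - 0.22x → x* = 117.1798.
The Pigouvian subsidy equals MEB at x*: 13.36 + 1.14×117.1798 = 146.9450.

subsidy = 146.94 per unit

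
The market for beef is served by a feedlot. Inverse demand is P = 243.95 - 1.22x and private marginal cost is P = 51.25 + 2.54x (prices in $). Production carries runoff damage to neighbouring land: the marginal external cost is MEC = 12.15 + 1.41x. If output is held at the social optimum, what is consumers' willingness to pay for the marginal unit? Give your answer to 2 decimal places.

P = $201.34

Social marginal cost = private MC + MEC = 63.40 + 3.95x.
Set SMC = demand: 63.40 + 3.95x = 243.95 - 1.22x → x* = 34.9226.
Consumer price on the demand curve at x*: 243.95 − 1.22×34.9226 = 201.3444.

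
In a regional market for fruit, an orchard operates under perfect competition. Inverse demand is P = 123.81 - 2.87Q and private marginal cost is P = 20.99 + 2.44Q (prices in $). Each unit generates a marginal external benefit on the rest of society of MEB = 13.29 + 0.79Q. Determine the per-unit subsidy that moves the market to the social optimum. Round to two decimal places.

subsidy = $33.58 per unit

Social marginal cost = private MC − MEB = 7.70 + 1.65Q.
Set SMC = demand: 7.70 + 1.65Q = 123.81 - 2.87Q → Q* = 25.6881.
The Pigouvian subsidy equals MEB at Q*: 13.29 + 0.79×25.6881 = 33.5836.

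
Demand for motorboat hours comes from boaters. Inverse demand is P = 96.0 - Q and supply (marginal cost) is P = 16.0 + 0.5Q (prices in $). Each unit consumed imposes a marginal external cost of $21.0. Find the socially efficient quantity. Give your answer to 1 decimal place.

Social marginal benefit = demand − MEC = 75.0 - Q.
Set SMB = MC: 75.0 - Q = 16.0 + 0.5Q → Q* = 39.3333.

Q* = 39.3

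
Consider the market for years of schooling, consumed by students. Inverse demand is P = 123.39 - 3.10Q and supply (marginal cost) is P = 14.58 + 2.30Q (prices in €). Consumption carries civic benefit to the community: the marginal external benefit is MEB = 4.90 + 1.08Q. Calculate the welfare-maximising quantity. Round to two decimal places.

Social marginal benefit = demand + MEB = 128.29 - 2.02Q.
Set SMB = MC: 128.29 - 2.02Q = 14.58 + 2.30Q → Q* = 26.3218.

Q* = 26.32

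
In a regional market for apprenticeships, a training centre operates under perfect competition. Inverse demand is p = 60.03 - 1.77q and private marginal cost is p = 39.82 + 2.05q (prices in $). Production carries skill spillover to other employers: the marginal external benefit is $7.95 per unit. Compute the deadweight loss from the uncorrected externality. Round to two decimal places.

DWL = $8.27

Market equilibrium (private): 39.82 + 2.05q = 60.03 - 1.77q → q_m = 5.2906.
Social marginal cost = private MC − MEB = 31.87 + 2.05q.
Set SMC = demand: 31.87 + 2.05q = 60.03 - 1.77q → q* = 7.3717.
Height of the DWL triangle at q_m is demand(q_m) − SMC(q_m) = MEB(q_m) = 7.9500.
DWL = ½ × 2.0811 × 7.9500 = 8.2724.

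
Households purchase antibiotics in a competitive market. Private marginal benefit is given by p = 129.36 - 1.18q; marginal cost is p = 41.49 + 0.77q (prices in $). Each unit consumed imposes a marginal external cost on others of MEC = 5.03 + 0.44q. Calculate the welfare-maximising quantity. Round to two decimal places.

q* = 34.66

Social marginal benefit = demand − MEC = 124.33 - 1.62q.
Set SMB = MC: 124.33 - 1.62q = 41.49 + 0.77q → q* = 34.6611.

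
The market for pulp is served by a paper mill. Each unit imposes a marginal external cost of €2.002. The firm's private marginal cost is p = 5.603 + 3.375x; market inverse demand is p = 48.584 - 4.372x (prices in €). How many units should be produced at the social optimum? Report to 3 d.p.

Social marginal cost = private MC + MEC = 7.605 + 3.375x.
Set SMC = demand: 7.605 + 3.375x = 48.584 - 4.372x → x* = 5.2897.

x* = 5.290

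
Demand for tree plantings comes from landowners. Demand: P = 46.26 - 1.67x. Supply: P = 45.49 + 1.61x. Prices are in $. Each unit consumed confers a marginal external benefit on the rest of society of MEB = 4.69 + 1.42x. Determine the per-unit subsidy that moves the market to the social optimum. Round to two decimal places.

Social marginal benefit = demand + MEB = 50.95 - 0.25x.
Set SMB = MC: 50.95 - 0.25x = 45.49 + 1.61x → x* = 2.9355.
The Pigouvian subsidy equals MEB at x*: 4.69 + 1.42×2.9355 = 8.8584.

subsidy = $8.86 per unit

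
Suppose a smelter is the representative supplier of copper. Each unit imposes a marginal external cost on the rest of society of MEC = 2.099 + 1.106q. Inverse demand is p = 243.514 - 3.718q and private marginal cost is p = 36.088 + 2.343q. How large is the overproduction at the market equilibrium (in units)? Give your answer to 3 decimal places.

5.574 units

Market equilibrium (private): 36.088 + 2.343q = 243.514 - 3.718q → q_m = 34.2231.
Social marginal cost = private MC + MEC = 38.187 + 3.449q.
Set SMC = demand: 38.187 + 3.449q = 243.514 - 3.718q → q* = 28.6489.
Gap = |34.2231 − 28.6489| = 5.5742.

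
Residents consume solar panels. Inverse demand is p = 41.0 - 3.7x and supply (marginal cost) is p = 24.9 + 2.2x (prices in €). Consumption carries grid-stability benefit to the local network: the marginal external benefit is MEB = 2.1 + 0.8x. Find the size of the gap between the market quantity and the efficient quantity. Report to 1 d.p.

Market equilibrium (private): 24.9 + 2.2x = 41.0 - 3.7x → x_m = 2.7288.
Social marginal benefit = demand + MEB = 43.1 - 2.9x.
Set SMB = MC: 43.1 - 2.9x = 24.9 + 2.2x → x* = 3.5686.
Gap = |2.7288 − 3.5686| = 0.8398.

0.8 units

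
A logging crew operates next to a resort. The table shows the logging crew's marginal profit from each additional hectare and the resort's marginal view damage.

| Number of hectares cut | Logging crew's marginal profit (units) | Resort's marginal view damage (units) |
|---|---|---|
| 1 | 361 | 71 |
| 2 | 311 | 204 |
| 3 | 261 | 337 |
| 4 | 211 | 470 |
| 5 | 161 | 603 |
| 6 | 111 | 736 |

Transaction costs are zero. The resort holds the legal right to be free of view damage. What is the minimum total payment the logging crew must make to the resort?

Efficient level: marginal profit ≥ marginal view damage through level 2, so k* = 2.
With the resort holding the right, the logging crew must at least compensate total damage at k*: 71 + 204 = 275.

275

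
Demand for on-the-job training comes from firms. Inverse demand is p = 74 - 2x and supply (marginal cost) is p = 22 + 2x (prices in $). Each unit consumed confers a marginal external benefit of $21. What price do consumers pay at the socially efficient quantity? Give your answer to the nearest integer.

Social marginal benefit = demand + MEB = 95 - 2x.
Set SMB = MC: 95 - 2x = 22 + 2x → x* = 18.2500.
Consumer price on the demand curve at x*: 74 − 2×18.2500 = 37.5000.

P = $38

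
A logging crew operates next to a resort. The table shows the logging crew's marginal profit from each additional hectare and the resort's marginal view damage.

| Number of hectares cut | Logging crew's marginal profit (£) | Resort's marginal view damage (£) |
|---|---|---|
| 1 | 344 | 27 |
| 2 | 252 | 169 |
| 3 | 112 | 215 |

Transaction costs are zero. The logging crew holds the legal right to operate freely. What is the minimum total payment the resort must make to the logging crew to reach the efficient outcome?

Left alone the logging crew would choose level 3 (marginal profit stays positive).
Efficient level: k* = 2 (marginal profit ≥ marginal view damage through 2).
The resort must at least cover the logging crew's forgone profit from cutting 3→2: 112 = 112.

£112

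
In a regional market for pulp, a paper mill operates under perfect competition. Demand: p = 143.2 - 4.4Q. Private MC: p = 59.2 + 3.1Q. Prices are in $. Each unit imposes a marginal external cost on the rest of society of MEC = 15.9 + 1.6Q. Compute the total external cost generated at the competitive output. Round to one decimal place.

Market equilibrium (private): 59.2 + 3.1Q = 143.2 - 4.4Q → Q_m = 11.2000.
Total external cost = ∫₀^{Q_m} (15.9 + 1.6Q) dQ = 15.9×11.2000 + ½×1.6×11.2000² = 278.4320.

$278.4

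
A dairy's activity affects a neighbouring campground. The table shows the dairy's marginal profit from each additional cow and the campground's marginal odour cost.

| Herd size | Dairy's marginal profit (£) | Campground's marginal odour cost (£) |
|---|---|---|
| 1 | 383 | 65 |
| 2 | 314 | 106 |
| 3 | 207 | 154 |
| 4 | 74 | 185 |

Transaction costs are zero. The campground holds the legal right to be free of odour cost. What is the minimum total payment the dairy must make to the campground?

£325

Efficient level: marginal profit ≥ marginal odour cost through level 3, so k* = 3.
With the campground holding the right, the dairy must at least compensate total damage at k*: 65 + 106 + 154 = 325.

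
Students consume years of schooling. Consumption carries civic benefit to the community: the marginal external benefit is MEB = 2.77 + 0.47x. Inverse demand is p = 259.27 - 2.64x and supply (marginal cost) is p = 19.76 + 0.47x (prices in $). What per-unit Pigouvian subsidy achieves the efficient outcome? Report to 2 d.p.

Social marginal benefit = demand + MEB = 262.04 - 2.17x.
Set SMB = MC: 262.04 - 2.17x = 19.76 + 0.47x → x* = 91.7727.
The Pigouvian subsidy equals MEB at x*: 2.77 + 0.47×91.7727 = 45.9032.

subsidy = $45.90 per unit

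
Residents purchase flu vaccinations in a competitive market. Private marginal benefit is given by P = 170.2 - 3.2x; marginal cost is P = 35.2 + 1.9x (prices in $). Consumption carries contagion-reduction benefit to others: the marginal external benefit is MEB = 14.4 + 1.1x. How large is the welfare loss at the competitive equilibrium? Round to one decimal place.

Market equilibrium (private): 35.2 + 1.9x = 170.2 - 3.2x → x_m = 26.4706.
Social marginal benefit = demand + MEB = 184.6 - 2.1x.
Set SMB = MC: 184.6 - 2.1x = 35.2 + 1.9x → x* = 37.3500.
The welfare-loss triangle has base |x_m − x*| and height MEB(x_m) (the vertical gap between SMB and MC is zero at x* and MEB at x_m).
DWL = ½ × 10.8794 × 43.5176 = 236.7227.

DWL = $236.7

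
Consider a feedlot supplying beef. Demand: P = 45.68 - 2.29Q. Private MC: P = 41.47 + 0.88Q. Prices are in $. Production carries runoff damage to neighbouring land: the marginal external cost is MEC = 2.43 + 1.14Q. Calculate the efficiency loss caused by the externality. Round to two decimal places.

DWL = $1.80

Market equilibrium (private): 41.47 + 0.88Q = 45.68 - 2.29Q → Q_m = 1.3281.
Social marginal cost = private MC + MEC = 43.90 + 2.02Q.
Set SMC = demand: 43.90 + 2.02Q = 45.68 - 2.29Q → Q* = 0.4130.
Between Q* and Q_m the wedge SMC − demand runs linearly from 0 to MEC(Q_m), so the loss is a triangle.
DWL = ½ × 0.9151 × 3.9440 = 1.8046.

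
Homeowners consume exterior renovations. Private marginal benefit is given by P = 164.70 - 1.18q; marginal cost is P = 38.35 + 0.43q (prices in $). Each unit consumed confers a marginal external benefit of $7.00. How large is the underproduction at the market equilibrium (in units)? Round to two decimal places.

Market equilibrium (private): 38.35 + 0.43q = 164.70 - 1.18q → q_m = 78.4783.
Social marginal benefit = demand + MEB = 171.70 - 1.18q.
Set SMB = MC: 171.70 - 1.18q = 38.35 + 0.43q → q* = 82.8261.
Gap = |78.4783 − 82.8261| = 4.3478.

4.35 units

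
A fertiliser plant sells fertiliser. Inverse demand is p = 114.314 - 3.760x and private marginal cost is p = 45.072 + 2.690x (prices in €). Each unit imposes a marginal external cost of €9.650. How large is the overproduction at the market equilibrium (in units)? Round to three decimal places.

1.496 units

Market equilibrium (private): 45.072 + 2.690x = 114.314 - 3.760x → x_m = 10.7352.
Social marginal cost = private MC + MEC = 54.722 + 2.690x.
Set SMC = demand: 54.722 + 2.690x = 114.314 - 3.760x → x* = 9.2391.
Gap = |10.7352 − 9.2391| = 1.4961.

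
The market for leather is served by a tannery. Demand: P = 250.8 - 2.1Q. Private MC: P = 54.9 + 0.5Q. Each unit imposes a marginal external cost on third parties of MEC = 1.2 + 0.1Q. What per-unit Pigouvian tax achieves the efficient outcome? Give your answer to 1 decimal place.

Social marginal cost = private MC + MEC = 56.1 + 0.6Q.
Set SMC = demand: 56.1 + 0.6Q = 250.8 - 2.1Q → Q* = 72.1111.
The Pigouvian tax equals MEC at Q*: 1.2 + 0.1×72.1111 = 8.4111.

tax = 8.4 per unit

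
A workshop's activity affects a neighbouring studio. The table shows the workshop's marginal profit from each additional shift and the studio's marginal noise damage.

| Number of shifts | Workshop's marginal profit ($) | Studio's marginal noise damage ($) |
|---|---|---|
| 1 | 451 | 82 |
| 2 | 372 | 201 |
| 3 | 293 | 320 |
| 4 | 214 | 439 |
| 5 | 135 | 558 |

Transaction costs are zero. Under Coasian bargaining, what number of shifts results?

Bargaining reaches the level where marginal profit last exceeds marginal noise damage.
That holds through level 2 (372 ≥ 201) but not at 3 (293 < 320).

2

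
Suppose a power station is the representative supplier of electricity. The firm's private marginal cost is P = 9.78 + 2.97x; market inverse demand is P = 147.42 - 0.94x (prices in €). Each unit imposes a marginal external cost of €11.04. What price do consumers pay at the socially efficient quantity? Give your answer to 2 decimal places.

Social marginal cost = private MC + MEC = 20.82 + 2.97x.
Set SMC = demand: 20.82 + 2.97x = 147.42 - 0.94x → x* = 32.3785.
Consumer price on the demand curve at x*: 147.42 − 0.94×32.3785 = 116.9842.

P = €116.98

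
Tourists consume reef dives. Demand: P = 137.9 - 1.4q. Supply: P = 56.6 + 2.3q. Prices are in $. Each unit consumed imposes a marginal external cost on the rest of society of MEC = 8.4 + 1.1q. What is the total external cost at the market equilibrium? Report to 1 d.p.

$450.1

Market equilibrium (private): 56.6 + 2.3q = 137.9 - 1.4q → q_m = 21.9730.
Total external cost = ∫₀^{q_m} (8.4 + 1.1q) dq = 8.4×21.9730 + ½×1.1×21.9730² = 450.1202.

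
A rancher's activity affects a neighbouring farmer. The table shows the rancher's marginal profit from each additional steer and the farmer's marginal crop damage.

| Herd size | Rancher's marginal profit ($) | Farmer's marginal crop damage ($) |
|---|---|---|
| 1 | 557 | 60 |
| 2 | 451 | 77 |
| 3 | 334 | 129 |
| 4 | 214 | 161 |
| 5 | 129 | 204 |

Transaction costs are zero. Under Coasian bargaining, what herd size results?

Bargaining reaches the level where marginal profit last exceeds marginal crop damage.
That holds through level 4 (214 ≥ 161) but not at 5 (129 < 204).

4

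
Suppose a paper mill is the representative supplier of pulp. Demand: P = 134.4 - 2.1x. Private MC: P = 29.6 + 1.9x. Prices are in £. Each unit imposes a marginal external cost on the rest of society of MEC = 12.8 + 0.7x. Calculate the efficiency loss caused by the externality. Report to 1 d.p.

DWL = £103.2

Market equilibrium (private): 29.6 + 1.9x = 134.4 - 2.1x → x_m = 26.2000.
Social marginal cost = private MC + MEC = 42.4 + 2.6x.
Set SMC = demand: 42.4 + 2.6x = 134.4 - 2.1x → x* = 19.5745.
Between x* and x_m the wedge SMC − demand runs linearly from 0 to MEC(x_m), so the loss is a triangle.
DWL = ½ × 6.6255 × 31.1400 = 103.1590.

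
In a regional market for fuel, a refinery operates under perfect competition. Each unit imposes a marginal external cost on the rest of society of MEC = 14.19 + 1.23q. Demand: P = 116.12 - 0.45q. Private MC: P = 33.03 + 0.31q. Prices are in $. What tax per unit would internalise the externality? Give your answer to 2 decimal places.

tax = $56.78 per unit

Social marginal cost = private MC + MEC = 47.22 + 1.54q.
Set SMC = demand: 47.22 + 1.54q = 116.12 - 0.45q → q* = 34.6231.
The Pigouvian tax equals MEC at q*: 14.19 + 1.23×34.6231 = 56.7764.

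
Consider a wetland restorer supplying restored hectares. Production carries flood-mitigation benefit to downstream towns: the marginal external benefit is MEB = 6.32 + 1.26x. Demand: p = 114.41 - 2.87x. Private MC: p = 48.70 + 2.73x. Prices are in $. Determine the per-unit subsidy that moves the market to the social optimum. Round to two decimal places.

Social marginal cost = private MC − MEB = 42.38 + 1.47x.
Set SMC = demand: 42.38 + 1.47x = 114.41 - 2.87x → x* = 16.5968.
The Pigouvian subsidy equals MEB at x*: 6.32 + 1.26×16.5968 = 27.2320.

subsidy = $27.23 per unit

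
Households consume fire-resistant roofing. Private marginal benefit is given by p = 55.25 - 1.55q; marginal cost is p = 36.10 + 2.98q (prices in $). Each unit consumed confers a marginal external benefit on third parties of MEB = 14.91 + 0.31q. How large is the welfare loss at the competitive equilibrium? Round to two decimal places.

Market equilibrium (private): 36.10 + 2.98q = 55.25 - 1.55q → q_m = 4.2274.
Social marginal benefit = demand + MEB = 70.16 - 1.24q.
Set SMB = MC: 70.16 - 1.24q = 36.10 + 2.98q → q* = 8.0711.
The welfare-loss triangle has base |q_m − q*| and height MEB(q_m) (the vertical gap between SMB and MC is zero at q* and MEB at q_m).
DWL = ½ × 3.8437 × 16.2205 = 31.1734.

DWL = $31.17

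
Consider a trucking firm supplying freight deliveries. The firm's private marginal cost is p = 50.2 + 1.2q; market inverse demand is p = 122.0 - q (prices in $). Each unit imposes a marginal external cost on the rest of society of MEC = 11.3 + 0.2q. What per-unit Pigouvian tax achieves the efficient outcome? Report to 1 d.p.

tax = $16.3 per unit

Social marginal cost = private MC + MEC = 61.5 + 1.4q.
Set SMC = demand: 61.5 + 1.4q = 122.0 - q → q* = 25.2083.
The Pigouvian tax equals MEC at q*: 11.3 + 0.2×25.2083 = 16.3417.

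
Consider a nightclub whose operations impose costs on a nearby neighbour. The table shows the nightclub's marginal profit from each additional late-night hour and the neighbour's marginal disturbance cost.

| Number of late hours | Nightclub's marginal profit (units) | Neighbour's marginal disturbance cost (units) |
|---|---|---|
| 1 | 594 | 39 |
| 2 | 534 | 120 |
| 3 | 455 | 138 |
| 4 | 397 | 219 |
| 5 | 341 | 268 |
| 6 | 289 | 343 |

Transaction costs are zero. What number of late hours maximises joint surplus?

Bargaining reaches the level where marginal profit last exceeds marginal disturbance cost.
That holds through level 5 (341 ≥ 268) but not at 6 (289 < 343).

5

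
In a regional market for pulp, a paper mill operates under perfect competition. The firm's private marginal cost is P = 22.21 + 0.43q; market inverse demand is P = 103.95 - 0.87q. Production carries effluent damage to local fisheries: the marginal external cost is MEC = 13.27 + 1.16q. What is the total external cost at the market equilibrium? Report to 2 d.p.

Market equilibrium (private): 22.21 + 0.43q = 103.95 - 0.87q → q_m = 62.8769.
Total external cost = ∫₀^{q_m} (13.27 + 1.16q) dq = 13.27×62.8769 + ½×1.16×62.8769² = 3127.4091.

3127.41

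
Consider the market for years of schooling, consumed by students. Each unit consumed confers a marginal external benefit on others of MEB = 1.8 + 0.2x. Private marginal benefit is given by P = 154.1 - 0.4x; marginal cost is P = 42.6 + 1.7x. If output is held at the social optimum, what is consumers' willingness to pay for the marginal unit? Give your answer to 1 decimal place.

P = 130.2

Social marginal benefit = demand + MEB = 155.9 - 0.2x.
Set SMB = MC: 155.9 - 0.2x = 42.6 + 1.7x → x* = 59.6316.
Consumer price on the demand curve at x*: 154.1 − 0.4×59.6316 = 130.2474.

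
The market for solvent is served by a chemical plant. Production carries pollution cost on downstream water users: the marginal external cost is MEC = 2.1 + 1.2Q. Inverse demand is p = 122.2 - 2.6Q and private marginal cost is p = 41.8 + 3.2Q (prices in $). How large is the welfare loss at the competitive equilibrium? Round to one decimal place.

Market equilibrium (private): 41.8 + 3.2Q = 122.2 - 2.6Q → Q_m = 13.8621.
Social marginal cost = private MC + MEC = 43.9 + 4.4Q.
Set SMC = demand: 43.9 + 4.4Q = 122.2 - 2.6Q → Q* = 11.1857.
The loss is the area between SMC and demand from Q* to Q_m; with linear curves that's a triangle of height MEC(Q_m).
DWL = ½ × 2.6764 × 18.7345 = 25.0705.

DWL = $25.1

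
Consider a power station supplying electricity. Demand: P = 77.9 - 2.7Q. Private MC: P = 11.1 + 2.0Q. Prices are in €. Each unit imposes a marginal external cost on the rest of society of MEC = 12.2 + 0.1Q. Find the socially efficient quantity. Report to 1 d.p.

Q* = 11.4

Social marginal cost = private MC + MEC = 23.3 + 2.1Q.
Set SMC = demand: 23.3 + 2.1Q = 77.9 - 2.7Q → Q* = 11.3750.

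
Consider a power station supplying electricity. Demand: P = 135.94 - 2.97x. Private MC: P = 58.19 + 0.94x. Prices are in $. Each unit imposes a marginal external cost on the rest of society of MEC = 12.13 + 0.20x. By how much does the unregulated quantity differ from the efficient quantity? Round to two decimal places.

Market equilibrium (private): 58.19 + 0.94x = 135.94 - 2.97x → x_m = 19.8849.
Social marginal cost = private MC + MEC = 70.32 + 1.14x.
Set SMC = demand: 70.32 + 1.14x = 135.94 - 2.97x → x* = 15.9659.
Gap = |19.8849 − 15.9659| = 3.9190.

3.92 units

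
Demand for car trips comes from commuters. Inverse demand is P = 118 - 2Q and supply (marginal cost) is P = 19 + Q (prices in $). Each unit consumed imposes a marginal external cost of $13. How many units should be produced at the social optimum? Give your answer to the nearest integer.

Q* = 29

Social marginal benefit = demand − MEC = 105 - 2Q.
Set SMB = MC: 105 - 2Q = 19 + Q → Q* = 28.6667.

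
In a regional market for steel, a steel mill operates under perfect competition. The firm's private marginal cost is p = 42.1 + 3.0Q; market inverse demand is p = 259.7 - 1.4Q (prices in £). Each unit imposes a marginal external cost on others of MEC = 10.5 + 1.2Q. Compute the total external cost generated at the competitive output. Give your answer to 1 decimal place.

£1986.7

Market equilibrium (private): 42.1 + 3.0Q = 259.7 - 1.4Q → Q_m = 49.4545.
Total external cost = ∫₀^{Q_m} (10.5 + 1.2Q) dQ = 10.5×49.4545 + ½×1.2×49.4545² = 1986.7208.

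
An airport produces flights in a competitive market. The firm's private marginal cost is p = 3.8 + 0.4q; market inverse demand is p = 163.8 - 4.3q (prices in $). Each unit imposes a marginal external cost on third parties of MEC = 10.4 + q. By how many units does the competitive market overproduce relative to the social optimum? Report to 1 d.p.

7.8 units

Market equilibrium (private): 3.8 + 0.4q = 163.8 - 4.3q → q_m = 34.0426.
Social marginal cost = private MC + MEC = 14.2 + 1.4q.
Set SMC = demand: 14.2 + 1.4q = 163.8 - 4.3q → q* = 26.2456.
Gap = |34.0426 − 26.2456| = 7.7970.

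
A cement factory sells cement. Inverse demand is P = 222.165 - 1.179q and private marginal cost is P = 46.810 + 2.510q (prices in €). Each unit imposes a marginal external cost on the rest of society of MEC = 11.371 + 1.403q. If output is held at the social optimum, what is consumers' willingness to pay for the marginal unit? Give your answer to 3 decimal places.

Social marginal cost = private MC + MEC = 58.181 + 3.913q.
Set SMC = demand: 58.181 + 3.913q = 222.165 - 1.179q → q* = 32.2042.
Consumer price on the demand curve at q*: 222.165 − 1.179×32.2042 = 184.1962.

P = €184.196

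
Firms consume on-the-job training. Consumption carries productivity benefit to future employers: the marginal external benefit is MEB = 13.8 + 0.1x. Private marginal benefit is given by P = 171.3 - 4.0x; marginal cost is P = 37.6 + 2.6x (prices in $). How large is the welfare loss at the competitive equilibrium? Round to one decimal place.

Market equilibrium (private): 37.6 + 2.6x = 171.3 - 4.0x → x_m = 20.2576.
Social marginal benefit = demand + MEB = 185.1 - 3.9x.
Set SMB = MC: 185.1 - 3.9x = 37.6 + 2.6x → x* = 22.6923.
The loss is the area between SMB and MC from x* to x_m; with linear curves that's a triangle of height MEB(x_m).
DWL = ½ × 2.4347 × 15.8258 = 19.2655.

DWL = $19.3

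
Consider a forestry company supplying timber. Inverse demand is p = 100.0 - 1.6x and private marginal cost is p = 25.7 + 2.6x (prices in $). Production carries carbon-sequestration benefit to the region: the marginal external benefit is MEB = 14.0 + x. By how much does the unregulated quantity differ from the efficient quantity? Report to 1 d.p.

9.9 units

Market equilibrium (private): 25.7 + 2.6x = 100.0 - 1.6x → x_m = 17.6905.
Social marginal cost = private MC − MEB = 11.7 + 1.6x.
Set SMC = demand: 11.7 + 1.6x = 100.0 - 1.6x → x* = 27.5938.
Gap = |17.6905 − 27.5938| = 9.9033.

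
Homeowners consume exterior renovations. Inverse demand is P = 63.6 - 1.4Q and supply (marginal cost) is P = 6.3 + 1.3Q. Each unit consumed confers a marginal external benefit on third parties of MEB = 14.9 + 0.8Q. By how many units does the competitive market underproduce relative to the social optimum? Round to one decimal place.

16.8 units

Market equilibrium (private): 6.3 + 1.3Q = 63.6 - 1.4Q → Q_m = 21.2222.
Social marginal benefit = demand + MEB = 78.5 - 0.6Q.
Set SMB = MC: 78.5 - 0.6Q = 6.3 + 1.3Q → Q* = 38.0000.
Gap = |21.2222 − 38.0000| = 16.7778.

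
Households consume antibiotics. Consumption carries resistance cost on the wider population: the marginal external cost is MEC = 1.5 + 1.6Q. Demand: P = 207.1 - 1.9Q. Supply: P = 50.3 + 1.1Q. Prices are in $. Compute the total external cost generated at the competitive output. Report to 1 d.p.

Market equilibrium (private): 50.3 + 1.1Q = 207.1 - 1.9Q → Q_m = 52.2667.
Total external cost = ∫₀^{Q_m} (1.5 + 1.6Q) dQ = 1.5×52.2667 + ½×1.6×52.2667² = 2263.8464.

$2263.8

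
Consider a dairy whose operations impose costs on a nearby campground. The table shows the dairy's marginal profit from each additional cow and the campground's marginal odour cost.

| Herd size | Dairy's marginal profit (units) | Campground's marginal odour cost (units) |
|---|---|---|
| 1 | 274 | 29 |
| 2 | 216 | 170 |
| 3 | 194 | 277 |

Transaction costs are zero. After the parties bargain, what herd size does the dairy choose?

2

Bargaining reaches the level where marginal profit last exceeds marginal odour cost.
That holds through level 2 (216 ≥ 170) but not at 3 (194 < 277).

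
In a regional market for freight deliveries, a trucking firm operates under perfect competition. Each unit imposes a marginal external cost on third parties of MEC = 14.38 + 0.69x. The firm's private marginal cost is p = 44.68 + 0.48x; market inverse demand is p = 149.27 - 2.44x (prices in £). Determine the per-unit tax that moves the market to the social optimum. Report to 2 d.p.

Social marginal cost = private MC + MEC = 59.06 + 1.17x.
Set SMC = demand: 59.06 + 1.17x = 149.27 - 2.44x → x* = 24.9889.
The Pigouvian tax equals MEC at x*: 14.38 + 0.69×24.9889 = 31.6223.

tax = £31.62 per unit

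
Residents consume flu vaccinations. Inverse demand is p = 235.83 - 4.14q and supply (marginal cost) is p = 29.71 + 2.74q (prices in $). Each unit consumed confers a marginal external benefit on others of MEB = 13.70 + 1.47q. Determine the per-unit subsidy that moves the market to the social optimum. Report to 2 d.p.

subsidy = $73.43 per unit

Social marginal benefit = demand + MEB = 249.53 - 2.67q.
Set SMB = MC: 249.53 - 2.67q = 29.71 + 2.74q → q* = 40.6322.
The Pigouvian subsidy equals MEB at q*: 13.70 + 1.47×40.6322 = 73.4293.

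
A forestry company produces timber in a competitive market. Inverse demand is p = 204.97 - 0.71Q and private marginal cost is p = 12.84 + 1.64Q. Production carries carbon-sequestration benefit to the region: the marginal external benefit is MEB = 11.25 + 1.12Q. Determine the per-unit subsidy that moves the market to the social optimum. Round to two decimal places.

subsidy = 196.44 per unit

Social marginal cost = private MC − MEB = 1.59 + 0.52Q.
Set SMC = demand: 1.59 + 0.52Q = 204.97 - 0.71Q → Q* = 165.3496.
The Pigouvian subsidy equals MEB at Q*: 11.25 + 1.12×165.3496 = 196.4416.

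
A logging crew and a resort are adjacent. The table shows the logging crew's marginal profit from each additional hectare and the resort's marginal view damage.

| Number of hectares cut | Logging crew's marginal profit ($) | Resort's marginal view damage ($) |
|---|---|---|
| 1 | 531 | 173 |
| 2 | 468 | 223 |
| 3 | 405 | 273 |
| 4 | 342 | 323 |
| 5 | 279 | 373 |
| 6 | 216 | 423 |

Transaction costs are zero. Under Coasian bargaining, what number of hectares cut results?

Bargaining reaches the level where marginal profit last exceeds marginal view damage.
That holds through level 4 (342 ≥ 323) but not at 5 (279 < 373).

4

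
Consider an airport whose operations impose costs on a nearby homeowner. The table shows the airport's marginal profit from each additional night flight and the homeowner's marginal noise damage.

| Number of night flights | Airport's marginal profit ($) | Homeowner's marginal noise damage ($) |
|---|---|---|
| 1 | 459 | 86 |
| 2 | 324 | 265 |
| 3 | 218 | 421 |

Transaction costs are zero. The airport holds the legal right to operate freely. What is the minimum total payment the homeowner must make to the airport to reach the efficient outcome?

Left alone the airport would choose level 3 (marginal profit stays positive).
Efficient level: k* = 2 (marginal profit ≥ marginal noise damage through 2).
The homeowner must at least cover the airport's forgone profit from cutting 3→2: 218 = 218.

$218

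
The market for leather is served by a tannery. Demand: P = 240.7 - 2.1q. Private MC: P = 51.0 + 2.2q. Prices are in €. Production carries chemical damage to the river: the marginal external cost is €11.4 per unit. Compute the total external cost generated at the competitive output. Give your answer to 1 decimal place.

€502.9

Market equilibrium (private): 51.0 + 2.2q = 240.7 - 2.1q → q_m = 44.1163.
Total external cost = MEC × q_m = 11.4 × 44.1163 = 502.9258.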